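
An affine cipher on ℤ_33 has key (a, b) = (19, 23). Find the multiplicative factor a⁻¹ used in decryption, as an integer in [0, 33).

7

Run Euclid on (33, 19):
33 = 1·19 + 14
19 = 1·14 + 5
14 = 2·5 + 4
5 = 1·4 + 1
4 = 4·1 + 0
The gcd is 1. Working backward:
1 = 5 − 4
1 = −14 + 3·5
1 = 3·19 − 4·14
1 = −4·33 + 7·19
So 19·7 ≡ 1 (mod 33).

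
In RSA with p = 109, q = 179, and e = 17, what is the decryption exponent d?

6785

φ(n) = (p−1)(q−1) = 108·178 = 19224.
Need d with 17·d ≡ 1 (mod 19224). Apply the extended Euclidean algorithm:
19224 = 1130×17 + 14
17 = 1×14 + 3
14 = 4×3 + 2
3 = 1×2 + 1
2 = 2×1 + 0
Back-substitute:
1 = 3 − 2
1 = −14 + 5·3
1 = 5·17 − 6·14
1 = −6·19224 + 6785·17
So 17·6785 ≡ 1 (mod 19224), hence d = 6785.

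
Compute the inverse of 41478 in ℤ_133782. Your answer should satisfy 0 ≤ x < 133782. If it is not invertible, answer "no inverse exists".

Compute gcd(41478, 133782):
133782 = 3*41478 + 9348
41478 = 4*9348 + 4086
9348 = 2*4086 + 1176
4086 = 3*1176 + 558
1176 = 2*558 + 60
558 = 9*60 + 18
60 = 3*18 + 6
18 = 3*6 + 0
The gcd is 6, not 1, hence no inverse exists.

no inverse exists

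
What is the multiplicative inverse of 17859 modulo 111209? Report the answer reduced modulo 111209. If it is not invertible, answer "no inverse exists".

9160

Extended Euclidean algorithm:
111209 = 6×17859 + 4055
17859 = 4×4055 + 1639
4055 = 2×1639 + 777
1639 = 2×777 + 85
777 = 9×85 + 12
85 = 7×12 + 1
12 = 12×1 + 0
gcd = 1, so the inverse exists. Back-substitute:
1 = 85 − 7·12
1 = −7·777 + 64·85
1 = 64·1639 − 135·777
1 = −135·4055 + 334·1639
1 = 334·17859 − 1471·4055
1 = −1471·111209 + 9160·17859
So 17859·9160 ≡ 1 (mod 111209).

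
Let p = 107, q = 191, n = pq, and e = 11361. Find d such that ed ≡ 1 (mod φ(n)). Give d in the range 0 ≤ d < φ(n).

20101

φ(n) = (p−1)(q−1) = 106·190 = 20140.
Need d with 11361·d ≡ 1 (mod 20140). Apply the extended Euclidean algorithm:
20140 = 1·11361 + 8779
11361 = 1·8779 + 2582
8779 = 3·2582 + 1033
2582 = 2·1033 + 516
1033 = 2·516 + 1
516 = 516·1 + 0
Back-substitute:
1 = 1033 − 2·516
1 = −2·2582 + 5·1033
1 = 5·8779 − 17·2582
1 = −17·11361 + 22·8779
1 = 22·20140 − 39·11361
So 11361·(-39) ≡ 1 (mod 20140), hence d ≡ -39 ≡ 20101 (mod 20140).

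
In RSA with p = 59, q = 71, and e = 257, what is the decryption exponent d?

2733

φ(n) = (p−1)(q−1) = 58·70 = 4060.
Need d with 257·d ≡ 1 (mod 4060). Apply the extended Euclidean algorithm:
4060 = 15*257 + 205
257 = 1*205 + 52
205 = 3*52 + 49
52 = 1*49 + 3
49 = 16*3 + 1
3 = 3*1 + 0
Back-substitute:
1 = 49 − 16·3
1 = −16·52 + 17·49
1 = 17·205 − 67·52
1 = −67·257 + 84·205
1 = 84·4060 − 1327·257
So 257·(-1327) ≡ 1 (mod 4060), hence d ≡ -1327 ≡ 2733 (mod 4060).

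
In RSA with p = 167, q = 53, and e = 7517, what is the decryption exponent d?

φ(n) = (p−1)(q−1) = 166·52 = 8632.
Need d with 7517·d ≡ 1 (mod 8632). Apply the extended Euclidean algorithm:
8632 = 1×7517 + 1115
7517 = 6×1115 + 827
1115 = 1×827 + 288
827 = 2×288 + 251
288 = 1×251 + 37
251 = 6×37 + 29
37 = 1×29 + 8
29 = 3×8 + 5
8 = 1×5 + 3
5 = 1×3 + 2
3 = 1×2 + 1
2 = 2×1 + 0
Back-substitute:
1 = 3 − 2
1 = −5 + 2·3
1 = 2·8 − 3·5
1 = −3·29 + 11·8
1 = 11·37 − 14·29
1 = −14·251 + 95·37
1 = 95·288 − 109·251
1 = −109·827 + 313·288
1 = 313·1115 − 422·827
1 = −422·7517 + 2845·1115
1 = 2845·8632 − 3267·7517
So 7517·(-3267) ≡ 1 (mod 8632), hence d ≡ -3267 ≡ 5365 (mod 8632).

5365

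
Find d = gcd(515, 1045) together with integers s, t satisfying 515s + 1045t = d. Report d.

5

Euclidean algorithm:
1045 = 2*515 + 15
515 = 34*15 + 5
15 = 3*5 + 0
gcd(515, 1045) = 5.
Express as a combination:
5 = 515 − 34·15
5 = −34·1045 + 69·515
So 5 = (-34)·1045 + (69)·515.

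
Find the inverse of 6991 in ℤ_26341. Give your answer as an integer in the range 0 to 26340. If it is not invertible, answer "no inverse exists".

gcd(26341, 6991) by repeated division:
26341 = 3×6991 + 5368
6991 = 1×5368 + 1623
5368 = 3×1623 + 499
1623 = 3×499 + 126
499 = 3×126 + 121
126 = 1×121 + 5
121 = 24×5 + 1
5 = 5×1 + 0
The gcd is 1. Working backward:
1 = 121 − 24·5
1 = −24·126 + 25·121
1 = 25·499 − 99·126
1 = −99·1623 + 322·499
1 = 322·5368 − 1065·1623
1 = −1065·6991 + 1387·5368
1 = 1387·26341 − 5226·6991
So 6991·(-5226) ≡ 1 (mod 26341), and -5226 ≡ 21115 (mod 26341).

21115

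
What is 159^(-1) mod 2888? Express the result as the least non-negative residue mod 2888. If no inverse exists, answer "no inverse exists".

999

gcd(2888, 159) by repeated division:
2888 = 18×159 + 26
159 = 6×26 + 3
26 = 8×3 + 2
3 = 1×2 + 1
2 = 2×1 + 0
gcd = 1, so the inverse exists. Back-substitute:
1 = 3 − 2
1 = −26 + 9·3
1 = 9·159 − 55·26
1 = −55·2888 + 999·159
So 159·999 ≡ 1 (mod 2888).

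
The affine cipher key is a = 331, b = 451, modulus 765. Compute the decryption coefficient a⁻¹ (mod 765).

661

Run Euclid on (765, 331):
765 = 2*331 + 103
331 = 3*103 + 22
103 = 4*22 + 15
22 = 1*15 + 7
15 = 2*7 + 1
7 = 7*1 + 0
The gcd is 1. Working backward:
1 = 15 − 2·7
1 = −2·22 + 3·15
1 = 3·103 − 14·22
1 = −14·331 + 45·103
1 = 45·765 − 104·331
Thus 331·(-104) ≡ 1 (mod 765); reducing, -104 mod 765 = 661.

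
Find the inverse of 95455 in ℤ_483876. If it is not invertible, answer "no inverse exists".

gcd(483876, 95455) by repeated division:
483876 = 5×95455 + 6601
95455 = 14×6601 + 3041
6601 = 2×3041 + 519
3041 = 5×519 + 446
519 = 1×446 + 73
446 = 6×73 + 8
73 = 9×8 + 1
8 = 8×1 + 0
gcd = 1, so the inverse exists. Back-substitute:
1 = 73 − 9·8
1 = −9·446 + 55·73
1 = 55·519 − 64·446
1 = −64·3041 + 375·519
1 = 375·6601 − 814·3041
1 = −814·95455 + 11771·6601
1 = 11771·483876 − 59669·95455
So 95455·(-59669) ≡ 1 (mod 483876), and -59669 ≡ 424207 (mod 483876).

424207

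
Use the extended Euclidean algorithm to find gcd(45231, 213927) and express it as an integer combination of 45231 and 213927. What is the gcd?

Euclidean algorithm:
213927 = 4*45231 + 33003
45231 = 1*33003 + 12228
33003 = 2*12228 + 8547
12228 = 1*8547 + 3681
8547 = 2*3681 + 1185
3681 = 3*1185 + 126
1185 = 9*126 + 51
126 = 2*51 + 24
51 = 2*24 + 3
24 = 8*3 + 0
gcd(45231, 213927) = 3.
Express as a combination:
3 = 51 − 2·24
3 = −2·126 + 5·51
3 = 5·1185 − 47·126
3 = −47·3681 + 146·1185
3 = 146·8547 − 339·3681
3 = −339·12228 + 485·8547
3 = 485·33003 − 1309·12228
3 = −1309·45231 + 1794·33003
3 = 1794·213927 − 8485·45231
So 3 = (1794)·213927 + (-8485)·45231.

3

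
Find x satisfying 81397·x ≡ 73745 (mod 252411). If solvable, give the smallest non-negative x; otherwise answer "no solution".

First find gcd(81397, 252411):
252411 = 3×81397 + 8220
81397 = 9×8220 + 7417
8220 = 1×7417 + 803
7417 = 9×803 + 190
803 = 4×190 + 43
190 = 4×43 + 18
43 = 2×18 + 7
18 = 2×7 + 4
7 = 1×4 + 3
4 = 1×3 + 1
3 = 3×1 + 0
gcd = 1, so a unique solution mod 252411 exists.
Back-substitute for the Bézout coefficients:
1 = 4 − 3
1 = −7 + 2·4
1 = 2·18 − 5·7
1 = −5·43 + 12·18
1 = 12·190 − 53·43
1 = −53·803 + 224·190
1 = 224·7417 − 2069·803
1 = −2069·8220 + 2293·7417
1 = 2293·81397 − 22706·8220
1 = −22706·252411 + 70411·81397
So 81397·(70411) ≡ 1 (mod 252411), giving 81397⁻¹ ≡ 70411.
x ≡ 81397⁻¹·73745 ≡ 70411·73745 ≡ 112514 (mod 252411).

112514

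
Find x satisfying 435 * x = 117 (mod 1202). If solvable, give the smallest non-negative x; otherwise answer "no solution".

First find gcd(435, 1202):
1202 = 2×435 + 332
435 = 1×332 + 103
332 = 3×103 + 23
103 = 4×23 + 11
23 = 2×11 + 1
11 = 11×1 + 0
gcd = 1, so a unique solution mod 1202 exists.
Back-substitute for the Bézout coefficients:
1 = 23 − 2·11
1 = −2·103 + 9·23
1 = 9·332 − 29·103
1 = −29·435 + 38·332
1 = 38·1202 − 105·435
So 435·(-105) ≡ 1 (mod 1202), giving 435⁻¹ ≡ 1097.
x ≡ 435⁻¹·117 ≡ 1097·117 ≡ 937 (mod 1202).

937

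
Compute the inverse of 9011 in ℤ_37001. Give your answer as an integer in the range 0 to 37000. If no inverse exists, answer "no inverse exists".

Extended Euclidean algorithm:
37001 = 4·9011 + 957
9011 = 9·957 + 398
957 = 2·398 + 161
398 = 2·161 + 76
161 = 2·76 + 9
76 = 8·9 + 4
9 = 2·4 + 1
4 = 4·1 + 0
Since gcd(9011, 37001) = 1, back-substitute to write 1 as a combination:
1 = 9 − 2·4
1 = −2·76 + 17·9
1 = 17·161 − 36·76
1 = −36·398 + 89·161
1 = 89·957 − 214·398
1 = −214·9011 + 2015·957
1 = 2015·37001 − 8274·9011
Hence 9011⁻¹ ≡ -8274 ≡ 28727 (mod 37001).

28727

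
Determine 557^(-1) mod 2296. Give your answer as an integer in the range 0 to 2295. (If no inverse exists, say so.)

709

gcd(2296, 557) by repeated division:
2296 = 4·557 + 68
557 = 8·68 + 13
68 = 5·13 + 3
13 = 4·3 + 1
3 = 3·1 + 0
The gcd is 1. Working backward:
1 = 13 − 4·3
1 = −4·68 + 21·13
1 = 21·557 − 172·68
1 = −172·2296 + 709·557
So 557·709 ≡ 1 (mod 2296).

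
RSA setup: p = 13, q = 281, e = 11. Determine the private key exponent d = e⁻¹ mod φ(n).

φ(n) = (p−1)(q−1) = 12·280 = 3360.
Need d with 11·d ≡ 1 (mod 3360). Apply the extended Euclidean algorithm:
3360 = 305×11 + 5
11 = 2×5 + 1
5 = 5×1 + 0
Back-substitute:
1 = 11 − 2·5
1 = −2·3360 + 611·11
So 11·611 ≡ 1 (mod 3360), hence d = 611.

611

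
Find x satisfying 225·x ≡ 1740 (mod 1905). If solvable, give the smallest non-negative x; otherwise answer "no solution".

First find gcd(225, 1905):
1905 = 8*225 + 105
225 = 2*105 + 15
105 = 7*15 + 0
gcd = 15 and 15 | 1740, so solutions exist. Divide through by 15: 15x ≡ 116 (mod 127).
Now find 15⁻¹ mod 127:
127 = 8·15 + 7
15 = 2·7 + 1
7 = 7·1 + 0
Back-substitute:
1 = 15 − 2·7
1 = −2·127 + 17·15
So 15⁻¹ ≡ 17 (mod 127).
Then x ≡ 17·116 ≡ 67 (mod 127); the smallest non-negative solution is x = 67.

67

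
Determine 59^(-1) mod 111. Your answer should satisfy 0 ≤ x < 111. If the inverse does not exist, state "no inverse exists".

32

Extended Euclidean algorithm:
111 = 1×59 + 52
59 = 1×52 + 7
52 = 7×7 + 3
7 = 2×3 + 1
3 = 3×1 + 0
Since gcd(59, 111) = 1, back-substitute to write 1 as a combination:
1 = 7 − 2·3
1 = −2·52 + 15·7
1 = 15·59 − 17·52
1 = −17·111 + 32·59
So 59·32 ≡ 1 (mod 111).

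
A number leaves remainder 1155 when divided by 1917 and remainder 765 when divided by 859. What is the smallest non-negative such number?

675939

Write x = 1155 + 1917·k. Then 1917·k ≡ 765 − 1155 ≡ 469 (mod 859).
Need 1917⁻¹ mod 859. Extended Euclid on (859, 199):
859 = 4*199 + 63
199 = 3*63 + 10
63 = 6*10 + 3
10 = 3*3 + 1
3 = 3*1 + 0
Back-substitute:
1 = 10 − 3·3
1 = −3·63 + 19·10
1 = 19·199 − 60·63
1 = −60·859 + 259·199
1917⁻¹ ≡ 259 (mod 859), so k ≡ 259·469 ≡ 352 (mod 859).
x = 1155 + 1917·352 = 675939.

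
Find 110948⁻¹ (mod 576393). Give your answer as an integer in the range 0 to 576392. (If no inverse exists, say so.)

140285

Apply the Euclidean algorithm to 576393 and 110948:
576393 = 5*110948 + 21653
110948 = 5*21653 + 2683
21653 = 8*2683 + 189
2683 = 14*189 + 37
189 = 5*37 + 4
37 = 9*4 + 1
4 = 4*1 + 0
The gcd is 1. Working backward:
1 = 37 − 9·4
1 = −9·189 + 46·37
1 = 46·2683 − 653·189
1 = −653·21653 + 5270·2683
1 = 5270·110948 − 27003·21653
1 = −27003·576393 + 140285·110948
So 110948·140285 ≡ 1 (mod 576393).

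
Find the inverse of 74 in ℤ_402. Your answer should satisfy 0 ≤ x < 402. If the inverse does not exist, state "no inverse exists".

Compute gcd(74, 402):
402 = 5×74 + 32
74 = 2×32 + 10
32 = 3×10 + 2
10 = 5×2 + 0
Since gcd = 2 > 1, 74 is not a unit mod 402.

no inverse exists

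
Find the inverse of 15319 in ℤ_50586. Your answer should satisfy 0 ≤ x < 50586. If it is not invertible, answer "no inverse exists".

Run Euclid on (50586, 15319):
50586 = 3·15319 + 4629
15319 = 3·4629 + 1432
4629 = 3·1432 + 333
1432 = 4·333 + 100
333 = 3·100 + 33
100 = 3·33 + 1
33 = 33·1 + 0
gcd = 1, so the inverse exists. Back-substitute:
1 = 100 − 3·33
1 = −3·333 + 10·100
1 = 10·1432 − 43·333
1 = −43·4629 + 139·1432
1 = 139·15319 − 460·4629
1 = −460·50586 + 1519·15319
So 15319·1519 ≡ 1 (mod 50586).

1519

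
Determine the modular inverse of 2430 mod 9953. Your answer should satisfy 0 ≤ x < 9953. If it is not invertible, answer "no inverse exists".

Extended Euclidean algorithm:
9953 = 4×2430 + 233
2430 = 10×233 + 100
233 = 2×100 + 33
100 = 3×33 + 1
33 = 33×1 + 0
Since gcd(2430, 9953) = 1, back-substitute to write 1 as a combination:
1 = 100 − 3·33
1 = −3·233 + 7·100
1 = 7·2430 − 73·233
1 = −73·9953 + 299·2430
So 2430·299 ≡ 1 (mod 9953).

299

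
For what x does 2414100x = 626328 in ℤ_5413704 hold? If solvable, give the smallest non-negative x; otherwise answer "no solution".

First find gcd(2414100, 5413704):
5413704 = 2×2414100 + 585504
2414100 = 4×585504 + 72084
585504 = 8×72084 + 8832
72084 = 8×8832 + 1428
8832 = 6×1428 + 264
1428 = 5×264 + 108
264 = 2×108 + 48
108 = 2×48 + 12
48 = 4×12 + 0
gcd = 12 and 12 | 626328, so solutions exist. Divide through by 12: 201175x ≡ 52194 (mod 451142).
Now find 201175⁻¹ mod 451142:
451142 = 2·201175 + 48792
201175 = 4·48792 + 6007
48792 = 8·6007 + 736
6007 = 8·736 + 119
736 = 6·119 + 22
119 = 5·22 + 9
22 = 2·9 + 4
9 = 2·4 + 1
4 = 4·1 + 0
Back-substitute:
1 = 9 − 2·4
1 = −2·22 + 5·9
1 = 5·119 − 27·22
1 = −27·736 + 167·119
1 = 167·6007 − 1363·736
1 = −1363·48792 + 11071·6007
1 = 11071·201175 − 45647·48792
1 = −45647·451142 + 102365·201175
So 201175⁻¹ ≡ 102365 (mod 451142).
Then x ≡ 102365·52194 ≡ 415246 (mod 451142); the smallest non-negative solution is x = 415246.

415246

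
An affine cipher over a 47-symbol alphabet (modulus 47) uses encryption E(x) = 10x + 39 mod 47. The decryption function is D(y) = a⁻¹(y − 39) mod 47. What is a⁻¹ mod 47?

33

Run Euclid on (47, 10):
47 = 4*10 + 7
10 = 1*7 + 3
7 = 2*3 + 1
3 = 3*1 + 0
gcd = 1, so the inverse exists. Back-substitute:
1 = 7 − 2·3
1 = −2·10 + 3·7
1 = 3·47 − 14·10
Hence 10⁻¹ ≡ -14 ≡ 33 (mod 47).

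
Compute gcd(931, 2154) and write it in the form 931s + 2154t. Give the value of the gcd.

1

Repeated division:
2154 = 2×931 + 292
931 = 3×292 + 55
292 = 5×55 + 17
55 = 3×17 + 4
17 = 4×4 + 1
4 = 4×1 + 0
gcd(931, 2154) = 1.
Working backward:
1 = 17 − 4·4
1 = −4·55 + 13·17
1 = 13·292 − 69·55
1 = −69·931 + 220·292
1 = 220·2154 − 509·931
So 1 = (220)·2154 + (-509)·931.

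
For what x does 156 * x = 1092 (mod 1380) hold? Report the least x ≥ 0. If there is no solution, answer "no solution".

First find gcd(156, 1380):
1380 = 8×156 + 132
156 = 1×132 + 24
132 = 5×24 + 12
24 = 2×12 + 0
gcd = 12 and 12 | 1092, so solutions exist. Divide through by 12: 13x ≡ 91 (mod 115).
Now find 13⁻¹ mod 115:
115 = 8·13 + 11
13 = 1·11 + 2
11 = 5·2 + 1
2 = 2·1 + 0
Back-substitute:
1 = 11 − 5·2
1 = −5·13 + 6·11
1 = 6·115 − 53·13
So 13·(-53) ≡ 1 (mod 115), i.e. 13⁻¹ ≡ 62.
Then x ≡ 62·91 ≡ 7 (mod 115); the smallest non-negative solution is x = 7.

7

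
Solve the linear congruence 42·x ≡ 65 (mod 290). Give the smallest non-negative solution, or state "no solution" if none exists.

gcd(42, 290):
290 = 6×42 + 38
42 = 1×38 + 4
38 = 9×4 + 2
4 = 2×2 + 0
gcd = 2, but 2 ∤ 65, so the congruence has no solution.

no solution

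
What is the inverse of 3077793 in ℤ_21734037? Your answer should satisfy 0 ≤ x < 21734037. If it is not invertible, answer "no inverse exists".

Euclidean algorithm on 21734037, 3077793:
21734037 = 7×3077793 + 189486
3077793 = 16×189486 + 46017
189486 = 4×46017 + 5418
46017 = 8×5418 + 2673
5418 = 2×2673 + 72
2673 = 37×72 + 9
72 = 8×9 + 0
Since gcd = 9 > 1, 3077793 is not a unit mod 21734037.

no inverse exists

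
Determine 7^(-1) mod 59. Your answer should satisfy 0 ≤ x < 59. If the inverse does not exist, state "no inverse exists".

17

Extended Euclidean algorithm:
59 = 8·7 + 3
7 = 2·3 + 1
3 = 3·1 + 0
Since gcd(7, 59) = 1, back-substitute to write 1 as a combination:
1 = 7 − 2·3
1 = −2·59 + 17·7
So 7·17 ≡ 1 (mod 59).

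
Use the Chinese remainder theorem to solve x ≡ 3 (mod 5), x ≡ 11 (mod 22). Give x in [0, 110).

Write x = 3 + 5·k. Then 5·k ≡ 11 − 3 ≡ 8 (mod 22).
Need 5⁻¹ mod 22. Extended Euclid on (22, 5):
22 = 4·5 + 2
5 = 2·2 + 1
2 = 2·1 + 0
Back-substitute:
1 = 5 − 2·2
1 = −2·22 + 9·5
5⁻¹ ≡ 9 (mod 22), so k ≡ 9·8 ≡ 6 (mod 22).
x = 3 + 5·6 = 33.

33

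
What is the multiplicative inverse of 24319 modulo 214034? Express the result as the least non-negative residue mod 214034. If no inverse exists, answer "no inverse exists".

Apply the Euclidean algorithm to 214034 and 24319:
214034 = 8×24319 + 19482
24319 = 1×19482 + 4837
19482 = 4×4837 + 134
4837 = 36×134 + 13
134 = 10×13 + 4
13 = 3×4 + 1
4 = 4×1 + 0
Since gcd(24319, 214034) = 1, back-substitute to write 1 as a combination:
1 = 13 − 3·4
1 = −3·134 + 31·13
1 = 31·4837 − 1119·134
1 = −1119·19482 + 4507·4837
1 = 4507·24319 − 5626·19482
1 = −5626·214034 + 49515·24319
So 24319·49515 ≡ 1 (mod 214034).

49515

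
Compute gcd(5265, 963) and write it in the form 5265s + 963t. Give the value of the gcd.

Euclidean algorithm:
5265 = 5·963 + 450
963 = 2·450 + 63
450 = 7·63 + 9
63 = 7·9 + 0
gcd(5265, 963) = 9.
Express as a combination:
9 = 450 − 7·63
9 = −7·963 + 15·450
9 = 15·5265 − 82·963
So 9 = (15)·5265 + (-82)·963.

9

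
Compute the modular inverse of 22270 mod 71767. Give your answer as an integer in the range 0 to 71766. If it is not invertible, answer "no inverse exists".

30476

Extended Euclidean algorithm:
71767 = 3×22270 + 4957
22270 = 4×4957 + 2442
4957 = 2×2442 + 73
2442 = 33×73 + 33
73 = 2×33 + 7
33 = 4×7 + 5
7 = 1×5 + 2
5 = 2×2 + 1
2 = 2×1 + 0
Since gcd(22270, 71767) = 1, back-substitute to write 1 as a combination:
1 = 5 − 2·2
1 = −2·7 + 3·5
1 = 3·33 − 14·7
1 = −14·73 + 31·33
1 = 31·2442 − 1037·73
1 = −1037·4957 + 2105·2442
1 = 2105·22270 − 9457·4957
1 = −9457·71767 + 30476·22270
So 22270·30476 ≡ 1 (mod 71767).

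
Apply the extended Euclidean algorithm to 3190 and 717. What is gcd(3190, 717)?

Euclidean algorithm:
3190 = 4*717 + 322
717 = 2*322 + 73
322 = 4*73 + 30
73 = 2*30 + 13
30 = 2*13 + 4
13 = 3*4 + 1
4 = 4*1 + 0
gcd(3190, 717) = 1.
Working backward:
1 = 13 − 3·4
1 = −3·30 + 7·13
1 = 7·73 − 17·30
1 = −17·322 + 75·73
1 = 75·717 − 167·322
1 = −167·3190 + 743·717
So 1 = (-167)·3190 + (743)·717.

1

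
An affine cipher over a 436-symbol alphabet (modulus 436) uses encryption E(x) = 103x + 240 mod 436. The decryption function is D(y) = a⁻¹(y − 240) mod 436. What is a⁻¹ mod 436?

gcd(436, 103) by repeated division:
436 = 4*103 + 24
103 = 4*24 + 7
24 = 3*7 + 3
7 = 2*3 + 1
3 = 3*1 + 0
The gcd is 1. Working backward:
1 = 7 − 2·3
1 = −2·24 + 7·7
1 = 7·103 − 30·24
1 = −30·436 + 127·103
So 103·127 ≡ 1 (mod 436).

127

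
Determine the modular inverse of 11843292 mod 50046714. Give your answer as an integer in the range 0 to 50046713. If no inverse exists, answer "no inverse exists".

Compute gcd(11843292, 50046714):
50046714 = 4·11843292 + 2673546
11843292 = 4·2673546 + 1149108
2673546 = 2·1149108 + 375330
1149108 = 3·375330 + 23118
375330 = 16·23118 + 5442
23118 = 4·5442 + 1350
5442 = 4·1350 + 42
1350 = 32·42 + 6
42 = 7·6 + 0
gcd(11843292, 50046714) = 6 ≠ 1, so 11843292 has no multiplicative inverse modulo 50046714.

no inverse exists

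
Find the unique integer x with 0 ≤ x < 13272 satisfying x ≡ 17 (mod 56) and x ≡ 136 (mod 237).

5113

Write x = 17 + 56·k. Then 56·k ≡ 136 − 17 ≡ 119 (mod 237).
Need 56⁻¹ mod 237. Extended Euclid on (237, 56):
237 = 4*56 + 13
56 = 4*13 + 4
13 = 3*4 + 1
4 = 4*1 + 0
Back-substitute:
1 = 13 − 3·4
1 = −3·56 + 13·13
1 = 13·237 − 55·56
56⁻¹ ≡ 182 (mod 237), so k ≡ 182·119 ≡ 91 (mod 237).
x = 17 + 56·91 = 5113.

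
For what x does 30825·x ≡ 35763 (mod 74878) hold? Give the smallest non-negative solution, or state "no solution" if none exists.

First find gcd(30825, 74878):
74878 = 2×30825 + 13228
30825 = 2×13228 + 4369
13228 = 3×4369 + 121
4369 = 36×121 + 13
121 = 9×13 + 4
13 = 3×4 + 1
4 = 4×1 + 0
gcd = 1, so a unique solution mod 74878 exists.
Back-substitute for the Bézout coefficients:
1 = 13 − 3·4
1 = −3·121 + 28·13
1 = 28·4369 − 1011·121
1 = −1011·13228 + 3061·4369
1 = 3061·30825 − 7133·13228
1 = −7133·74878 + 17327·30825
So 30825·(17327) ≡ 1 (mod 74878), giving 30825⁻¹ ≡ 17327.
x ≡ 30825⁻¹·35763 ≡ 17327·35763 ≡ 50051 (mod 74878).

50051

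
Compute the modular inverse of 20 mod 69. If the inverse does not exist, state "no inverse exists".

38

Apply the Euclidean algorithm to 69 and 20:
69 = 3×20 + 9
20 = 2×9 + 2
9 = 4×2 + 1
2 = 2×1 + 0
gcd = 1, so the inverse exists. Back-substitute:
1 = 9 − 4·2
1 = −4·20 + 9·9
1 = 9·69 − 31·20
Thus 20·(-31) ≡ 1 (mod 69); reducing, -31 mod 69 = 38.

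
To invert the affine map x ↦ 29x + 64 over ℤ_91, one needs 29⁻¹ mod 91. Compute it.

22

gcd(91, 29) by repeated division:
91 = 3·29 + 4
29 = 7·4 + 1
4 = 4·1 + 0
gcd = 1, so the inverse exists. Back-substitute:
1 = 29 − 7·4
1 = −7·91 + 22·29
So 29·22 ≡ 1 (mod 91).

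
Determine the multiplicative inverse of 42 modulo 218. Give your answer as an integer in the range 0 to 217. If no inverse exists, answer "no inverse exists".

Compute gcd(42, 218):
218 = 5·42 + 8
42 = 5·8 + 2
8 = 4·2 + 0
The gcd is 2, not 1, hence no inverse exists.

no inverse exists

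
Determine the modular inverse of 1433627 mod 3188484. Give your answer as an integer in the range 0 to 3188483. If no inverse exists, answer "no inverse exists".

Compute gcd(1433627, 3188484):
3188484 = 2×1433627 + 321230
1433627 = 4×321230 + 148707
321230 = 2×148707 + 23816
148707 = 6×23816 + 5811
23816 = 4×5811 + 572
5811 = 10×572 + 91
572 = 6×91 + 26
91 = 3×26 + 13
26 = 2×13 + 0
The gcd is 13, not 1, hence no inverse exists.

no inverse exists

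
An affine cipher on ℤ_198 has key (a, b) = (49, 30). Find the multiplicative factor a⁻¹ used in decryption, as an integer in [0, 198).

97

Apply the Euclidean algorithm to 198 and 49:
198 = 4*49 + 2
49 = 24*2 + 1
2 = 2*1 + 0
gcd = 1, so the inverse exists. Back-substitute:
1 = 49 − 24·2
1 = −24·198 + 97·49
So 49·97 ≡ 1 (mod 198).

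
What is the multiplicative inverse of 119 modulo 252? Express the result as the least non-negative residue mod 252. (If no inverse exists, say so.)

no inverse exists

Euclidean algorithm on 252, 119:
252 = 2*119 + 14
119 = 8*14 + 7
14 = 2*7 + 0
gcd(119, 252) = 7 ≠ 1, so 119 has no multiplicative inverse modulo 252.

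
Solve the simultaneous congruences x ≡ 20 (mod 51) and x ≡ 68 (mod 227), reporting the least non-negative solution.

2111

Write x = 20 + 51·k. Then 51·k ≡ 68 − 20 ≡ 48 (mod 227).
Need 51⁻¹ mod 227. Extended Euclid on (227, 51):
227 = 4×51 + 23
51 = 2×23 + 5
23 = 4×5 + 3
5 = 1×3 + 2
3 = 1×2 + 1
2 = 2×1 + 0
Back-substitute:
1 = 3 − 2
1 = −5 + 2·3
1 = 2·23 − 9·5
1 = −9·51 + 20·23
1 = 20·227 − 89·51
51⁻¹ ≡ 138 (mod 227), so k ≡ 138·48 ≡ 41 (mod 227).
x = 20 + 51·41 = 2111.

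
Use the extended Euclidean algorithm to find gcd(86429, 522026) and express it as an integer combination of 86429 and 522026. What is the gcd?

1

Apply Euclid's algorithm to 522026 and 86429:
522026 = 6×86429 + 3452
86429 = 25×3452 + 129
3452 = 26×129 + 98
129 = 1×98 + 31
98 = 3×31 + 5
31 = 6×5 + 1
5 = 5×1 + 0
gcd(86429, 522026) = 1.
Back-substituting:
1 = 31 − 6·5
1 = −6·98 + 19·31
1 = 19·129 − 25·98
1 = −25·3452 + 669·129
1 = 669·86429 − 16750·3452
1 = −16750·522026 + 101169·86429
So 1 = (-16750)·522026 + (101169)·86429.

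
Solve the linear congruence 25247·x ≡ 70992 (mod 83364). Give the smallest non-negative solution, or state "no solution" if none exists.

First find gcd(25247, 83364):
83364 = 3*25247 + 7623
25247 = 3*7623 + 2378
7623 = 3*2378 + 489
2378 = 4*489 + 422
489 = 1*422 + 67
422 = 6*67 + 20
67 = 3*20 + 7
20 = 2*7 + 6
7 = 1*6 + 1
6 = 6*1 + 0
gcd = 1, so a unique solution mod 83364 exists.
Back-substitute for the Bézout coefficients:
1 = 7 − 6
1 = −20 + 3·7
1 = 3·67 − 10·20
1 = −10·422 + 63·67
1 = 63·489 − 73·422
1 = −73·2378 + 355·489
1 = 355·7623 − 1138·2378
1 = −1138·25247 + 3769·7623
1 = 3769·83364 − 12445·25247
So 25247·(-12445) ≡ 1 (mod 83364), giving 25247⁻¹ ≡ 70919.
x ≡ 25247⁻¹·70992 ≡ 70919·70992 ≡ 79596 (mod 83364).

79596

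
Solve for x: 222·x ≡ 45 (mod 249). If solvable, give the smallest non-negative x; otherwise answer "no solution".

First find gcd(222, 249):
249 = 1×222 + 27
222 = 8×27 + 6
27 = 4×6 + 3
6 = 2×3 + 0
gcd = 3 and 3 | 45, so solutions exist. Divide through by 3: 74x ≡ 15 (mod 83).
Now find 74⁻¹ mod 83:
83 = 1·74 + 9
74 = 8·9 + 2
9 = 4·2 + 1
2 = 2·1 + 0
Back-substitute:
1 = 9 − 4·2
1 = −4·74 + 33·9
1 = 33·83 − 37·74
So 74·(-37) ≡ 1 (mod 83), i.e. 74⁻¹ ≡ 46.
Then x ≡ 46·15 ≡ 26 (mod 83); the smallest non-negative solution is x = 26.

26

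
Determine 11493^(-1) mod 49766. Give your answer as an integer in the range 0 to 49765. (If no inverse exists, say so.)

27349

gcd(49766, 11493) by repeated division:
49766 = 4*11493 + 3794
11493 = 3*3794 + 111
3794 = 34*111 + 20
111 = 5*20 + 11
20 = 1*11 + 9
11 = 1*9 + 2
9 = 4*2 + 1
2 = 2*1 + 0
Since gcd(11493, 49766) = 1, back-substitute to write 1 as a combination:
1 = 9 − 4·2
1 = −4·11 + 5·9
1 = 5·20 − 9·11
1 = −9·111 + 50·20
1 = 50·3794 − 1709·111
1 = −1709·11493 + 5177·3794
1 = 5177·49766 − 22417·11493
So 11493·(-22417) ≡ 1 (mod 49766), and -22417 ≡ 27349 (mod 49766).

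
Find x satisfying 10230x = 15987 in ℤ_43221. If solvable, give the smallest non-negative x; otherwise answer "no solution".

13703

First find gcd(10230, 43221):
43221 = 4·10230 + 2301
10230 = 4·2301 + 1026
2301 = 2·1026 + 249
1026 = 4·249 + 30
249 = 8·30 + 9
30 = 3·9 + 3
9 = 3·3 + 0
gcd = 3 and 3 | 15987, so solutions exist. Divide through by 3: 3410x ≡ 5329 (mod 14407).
Now find 3410⁻¹ mod 14407:
14407 = 4×3410 + 767
3410 = 4×767 + 342
767 = 2×342 + 83
342 = 4×83 + 10
83 = 8×10 + 3
10 = 3×3 + 1
3 = 3×1 + 0
Back-substitute:
1 = 10 − 3·3
1 = −3·83 + 25·10
1 = 25·342 − 103·83
1 = −103·767 + 231·342
1 = 231·3410 − 1027·767
1 = −1027·14407 + 4339·3410
So 3410⁻¹ ≡ 4339 (mod 14407).
Then x ≡ 4339·5329 ≡ 13703 (mod 14407); the smallest non-negative solution is x = 13703.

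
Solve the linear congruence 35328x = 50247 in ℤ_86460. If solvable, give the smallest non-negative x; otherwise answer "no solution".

no solution

gcd(35328, 86460):
86460 = 2×35328 + 15804
35328 = 2×15804 + 3720
15804 = 4×3720 + 924
3720 = 4×924 + 24
924 = 38×24 + 12
24 = 2×12 + 0
gcd = 12, but 12 ∤ 50247, so the congruence has no solution.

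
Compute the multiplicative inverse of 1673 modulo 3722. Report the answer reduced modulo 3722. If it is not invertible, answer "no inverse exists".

Apply the Euclidean algorithm to 3722 and 1673:
3722 = 2*1673 + 376
1673 = 4*376 + 169
376 = 2*169 + 38
169 = 4*38 + 17
38 = 2*17 + 4
17 = 4*4 + 1
4 = 4*1 + 0
gcd = 1, so the inverse exists. Back-substitute:
1 = 17 − 4·4
1 = −4·38 + 9·17
1 = 9·169 − 40·38
1 = −40·376 + 89·169
1 = 89·1673 − 396·376
1 = −396·3722 + 881·1673
So 1673·881 ≡ 1 (mod 3722).

881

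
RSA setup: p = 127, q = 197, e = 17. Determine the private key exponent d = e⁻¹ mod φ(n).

10169

φ(n) = (p−1)(q−1) = 126·196 = 24696.
Need d with 17·d ≡ 1 (mod 24696). Apply the extended Euclidean algorithm:
24696 = 1452*17 + 12
17 = 1*12 + 5
12 = 2*5 + 2
5 = 2*2 + 1
2 = 2*1 + 0
Back-substitute:
1 = 5 − 2·2
1 = −2·12 + 5·5
1 = 5·17 − 7·12
1 = −7·24696 + 10169·17
So 17·10169 ≡ 1 (mod 24696), hence d = 10169.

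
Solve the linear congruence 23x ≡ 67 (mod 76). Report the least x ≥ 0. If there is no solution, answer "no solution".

69

First find gcd(23, 76):
76 = 3*23 + 7
23 = 3*7 + 2
7 = 3*2 + 1
2 = 2*1 + 0
gcd = 1, so a unique solution mod 76 exists.
Back-substitute for the Bézout coefficients:
1 = 7 − 3·2
1 = −3·23 + 10·7
1 = 10·76 − 33·23
So 23·(-33) ≡ 1 (mod 76), giving 23⁻¹ ≡ 43.
x ≡ 23⁻¹·67 ≡ 43·67 ≡ 69 (mod 76).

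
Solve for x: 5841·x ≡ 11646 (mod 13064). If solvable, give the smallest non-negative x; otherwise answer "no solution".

6846

First find gcd(5841, 13064):
13064 = 2*5841 + 1382
5841 = 4*1382 + 313
1382 = 4*313 + 130
313 = 2*130 + 53
130 = 2*53 + 24
53 = 2*24 + 5
24 = 4*5 + 4
5 = 1*4 + 1
4 = 4*1 + 0
gcd = 1, so a unique solution mod 13064 exists.
Back-substitute for the Bézout coefficients:
1 = 5 − 4
1 = −24 + 5·5
1 = 5·53 − 11·24
1 = −11·130 + 27·53
1 = 27·313 − 65·130
1 = −65·1382 + 287·313
1 = 287·5841 − 1213·1382
1 = −1213·13064 + 2713·5841
So 5841·(2713) ≡ 1 (mod 13064), giving 5841⁻¹ ≡ 2713.
x ≡ 5841⁻¹·11646 ≡ 2713·11646 ≡ 6846 (mod 13064).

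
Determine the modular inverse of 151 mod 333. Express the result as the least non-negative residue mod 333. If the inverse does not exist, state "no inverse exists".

247

gcd(333, 151) by repeated division:
333 = 2×151 + 31
151 = 4×31 + 27
31 = 1×27 + 4
27 = 6×4 + 3
4 = 1×3 + 1
3 = 3×1 + 0
Since gcd(151, 333) = 1, back-substitute to write 1 as a combination:
1 = 4 − 3
1 = −27 + 7·4
1 = 7·31 − 8·27
1 = −8·151 + 39·31
1 = 39·333 − 86·151
Hence 151⁻¹ ≡ -86 ≡ 247 (mod 333).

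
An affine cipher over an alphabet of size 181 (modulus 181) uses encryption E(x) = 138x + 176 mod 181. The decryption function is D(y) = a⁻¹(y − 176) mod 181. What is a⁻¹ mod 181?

Run Euclid on (181, 138):
181 = 1*138 + 43
138 = 3*43 + 9
43 = 4*9 + 7
9 = 1*7 + 2
7 = 3*2 + 1
2 = 2*1 + 0
The gcd is 1. Working backward:
1 = 7 − 3·2
1 = −3·9 + 4·7
1 = 4·43 − 19·9
1 = −19·138 + 61·43
1 = 61·181 − 80·138
Hence 138⁻¹ ≡ -80 ≡ 101 (mod 181).

101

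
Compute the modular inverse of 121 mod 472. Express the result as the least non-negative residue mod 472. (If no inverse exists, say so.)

433

Extended Euclidean algorithm:
472 = 3*121 + 109
121 = 1*109 + 12
109 = 9*12 + 1
12 = 12*1 + 0
gcd = 1, so the inverse exists. Back-substitute:
1 = 109 − 9·12
1 = −9·121 + 10·109
1 = 10·472 − 39·121
Thus 121·(-39) ≡ 1 (mod 472); reducing, -39 mod 472 = 433.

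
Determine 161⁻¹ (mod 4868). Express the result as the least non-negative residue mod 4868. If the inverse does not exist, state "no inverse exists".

2177

gcd(4868, 161) by repeated division:
4868 = 30×161 + 38
161 = 4×38 + 9
38 = 4×9 + 2
9 = 4×2 + 1
2 = 2×1 + 0
Since gcd(161, 4868) = 1, back-substitute to write 1 as a combination:
1 = 9 − 4·2
1 = −4·38 + 17·9
1 = 17·161 − 72·38
1 = −72·4868 + 2177·161
So 161·2177 ≡ 1 (mod 4868).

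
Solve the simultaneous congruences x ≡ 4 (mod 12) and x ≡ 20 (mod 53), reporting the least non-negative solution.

Write x = 4 + 12·k. Then 12·k ≡ 20 − 4 ≡ 16 (mod 53).
Need 12⁻¹ mod 53. Extended Euclid on (53, 12):
53 = 4×12 + 5
12 = 2×5 + 2
5 = 2×2 + 1
2 = 2×1 + 0
Back-substitute:
1 = 5 − 2·2
1 = −2·12 + 5·5
1 = 5·53 − 22·12
12⁻¹ ≡ 31 (mod 53), so k ≡ 31·16 ≡ 19 (mod 53).
x = 4 + 12·19 = 232.

232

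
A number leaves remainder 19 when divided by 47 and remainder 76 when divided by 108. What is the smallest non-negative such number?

Write x = 19 + 47·k. Then 47·k ≡ 76 − 19 ≡ 57 (mod 108).
Need 47⁻¹ mod 108. Extended Euclid on (108, 47):
108 = 2×47 + 14
47 = 3×14 + 5
14 = 2×5 + 4
5 = 1×4 + 1
4 = 4×1 + 0
Back-substitute:
1 = 5 − 4
1 = −14 + 3·5
1 = 3·47 − 10·14
1 = −10·108 + 23·47
47⁻¹ ≡ 23 (mod 108), so k ≡ 23·57 ≡ 15 (mod 108).
x = 19 + 47·15 = 724.

724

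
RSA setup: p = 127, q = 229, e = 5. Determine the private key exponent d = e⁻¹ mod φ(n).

17237

φ(n) = (p−1)(q−1) = 126·228 = 28728.
Need d with 5·d ≡ 1 (mod 28728). Apply the extended Euclidean algorithm:
28728 = 5745·5 + 3
5 = 1·3 + 2
3 = 1·2 + 1
2 = 2·1 + 0
Back-substitute:
1 = 3 − 2
1 = −5 + 2·3
1 = 2·28728 − 11491·5
So 5·(-11491) ≡ 1 (mod 28728), hence d ≡ -11491 ≡ 17237 (mod 28728).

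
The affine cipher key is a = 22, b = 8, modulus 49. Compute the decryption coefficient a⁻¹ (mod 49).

29

Run Euclid on (49, 22):
49 = 2×22 + 5
22 = 4×5 + 2
5 = 2×2 + 1
2 = 2×1 + 0
gcd = 1, so the inverse exists. Back-substitute:
1 = 5 − 2·2
1 = −2·22 + 9·5
1 = 9·49 − 20·22
Thus 22·(-20) ≡ 1 (mod 49); reducing, -20 mod 49 = 29.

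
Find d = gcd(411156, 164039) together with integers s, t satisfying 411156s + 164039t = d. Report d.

Apply Euclid's algorithm to 411156 and 164039:
411156 = 2·164039 + 83078
164039 = 1·83078 + 80961
83078 = 1·80961 + 2117
80961 = 38·2117 + 515
2117 = 4·515 + 57
515 = 9·57 + 2
57 = 28·2 + 1
2 = 2·1 + 0
gcd(411156, 164039) = 1.
Working backward:
1 = 57 − 28·2
1 = −28·515 + 253·57
1 = 253·2117 − 1040·515
1 = −1040·80961 + 39773·2117
1 = 39773·83078 − 40813·80961
1 = −40813·164039 + 80586·83078
1 = 80586·411156 − 201985·164039
So 1 = (80586)·411156 + (-201985)·164039.

1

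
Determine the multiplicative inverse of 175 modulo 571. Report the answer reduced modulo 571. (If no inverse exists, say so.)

62

gcd(571, 175) by repeated division:
571 = 3·175 + 46
175 = 3·46 + 37
46 = 1·37 + 9
37 = 4·9 + 1
9 = 9·1 + 0
gcd = 1, so the inverse exists. Back-substitute:
1 = 37 − 4·9
1 = −4·46 + 5·37
1 = 5·175 − 19·46
1 = −19·571 + 62·175
So 175·62 ≡ 1 (mod 571).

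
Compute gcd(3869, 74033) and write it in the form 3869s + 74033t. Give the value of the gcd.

1

Apply Euclid's algorithm to 74033 and 3869:
74033 = 19·3869 + 522
3869 = 7·522 + 215
522 = 2·215 + 92
215 = 2·92 + 31
92 = 2·31 + 30
31 = 1·30 + 1
30 = 30·1 + 0
gcd(3869, 74033) = 1.
Express as a combination:
1 = 31 − 30
1 = −92 + 3·31
1 = 3·215 − 7·92
1 = −7·522 + 17·215
1 = 17·3869 − 126·522
1 = −126·74033 + 2411·3869
So 1 = (-126)·74033 + (2411)·3869.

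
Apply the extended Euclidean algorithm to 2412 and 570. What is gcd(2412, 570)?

Repeated division:
2412 = 4*570 + 132
570 = 4*132 + 42
132 = 3*42 + 6
42 = 7*6 + 0
gcd(2412, 570) = 6.
Back-substituting:
6 = 132 − 3·42
6 = −3·570 + 13·132
6 = 13·2412 − 55·570
So 6 = (13)·2412 + (-55)·570.

6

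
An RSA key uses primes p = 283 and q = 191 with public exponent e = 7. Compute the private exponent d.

22963

φ(n) = (p−1)(q−1) = 282·190 = 53580.
Need d with 7·d ≡ 1 (mod 53580). Apply the extended Euclidean algorithm:
53580 = 7654×7 + 2
7 = 3×2 + 1
2 = 2×1 + 0
Back-substitute:
1 = 7 − 3·2
1 = −3·53580 + 22963·7
So 7·22963 ≡ 1 (mod 53580), hence d = 22963.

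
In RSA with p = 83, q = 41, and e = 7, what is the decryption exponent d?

φ(n) = (p−1)(q−1) = 82·40 = 3280.
Need d with 7·d ≡ 1 (mod 3280). Apply the extended Euclidean algorithm:
3280 = 468*7 + 4
7 = 1*4 + 3
4 = 1*3 + 1
3 = 3*1 + 0
Back-substitute:
1 = 4 − 3
1 = −7 + 2·4
1 = 2·3280 − 937·7
So 7·(-937) ≡ 1 (mod 3280), hence d ≡ -937 ≡ 2343 (mod 3280).

2343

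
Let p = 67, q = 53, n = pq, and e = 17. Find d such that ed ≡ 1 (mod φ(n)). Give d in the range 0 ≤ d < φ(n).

φ(n) = (p−1)(q−1) = 66·52 = 3432.
Need d with 17·d ≡ 1 (mod 3432). Apply the extended Euclidean algorithm:
3432 = 201*17 + 15
17 = 1*15 + 2
15 = 7*2 + 1
2 = 2*1 + 0
Back-substitute:
1 = 15 − 7·2
1 = −7·17 + 8·15
1 = 8·3432 − 1615·17
So 17·(-1615) ≡ 1 (mod 3432), hence d ≡ -1615 ≡ 1817 (mod 3432).

1817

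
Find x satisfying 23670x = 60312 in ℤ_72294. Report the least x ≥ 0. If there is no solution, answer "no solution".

First find gcd(23670, 72294):
72294 = 3*23670 + 1284
23670 = 18*1284 + 558
1284 = 2*558 + 168
558 = 3*168 + 54
168 = 3*54 + 6
54 = 9*6 + 0
gcd = 6 and 6 | 60312, so solutions exist. Divide through by 6: 3945x ≡ 10052 (mod 12049).
Now find 3945⁻¹ mod 12049:
12049 = 3·3945 + 214
3945 = 18·214 + 93
214 = 2·93 + 28
93 = 3·28 + 9
28 = 3·9 + 1
9 = 9·1 + 0
Back-substitute:
1 = 28 − 3·9
1 = −3·93 + 10·28
1 = 10·214 − 23·93
1 = −23·3945 + 424·214
1 = 424·12049 − 1295·3945
So 3945·(-1295) ≡ 1 (mod 12049), i.e. 3945⁻¹ ≡ 10754.
Then x ≡ 10754·10052 ≡ 7629 (mod 12049); the smallest non-negative solution is x = 7629.

7629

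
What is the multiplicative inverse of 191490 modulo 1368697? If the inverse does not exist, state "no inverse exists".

Apply the Euclidean algorithm to 1368697 and 191490:
1368697 = 7·191490 + 28267
191490 = 6·28267 + 21888
28267 = 1·21888 + 6379
21888 = 3·6379 + 2751
6379 = 2·2751 + 877
2751 = 3·877 + 120
877 = 7·120 + 37
120 = 3·37 + 9
37 = 4·9 + 1
9 = 9·1 + 0
Since gcd(191490, 1368697) = 1, back-substitute to write 1 as a combination:
1 = 37 − 4·9
1 = −4·120 + 13·37
1 = 13·877 − 95·120
1 = −95·2751 + 298·877
1 = 298·6379 − 691·2751
1 = −691·21888 + 2371·6379
1 = 2371·28267 − 3062·21888
1 = −3062·191490 + 20743·28267
1 = 20743·1368697 − 148263·191490
Hence 191490⁻¹ ≡ -148263 ≡ 1220434 (mod 1368697).

1220434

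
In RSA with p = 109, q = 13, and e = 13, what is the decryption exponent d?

997

φ(n) = (p−1)(q−1) = 108·12 = 1296.
Need d with 13·d ≡ 1 (mod 1296). Apply the extended Euclidean algorithm:
1296 = 99×13 + 9
13 = 1×9 + 4
9 = 2×4 + 1
4 = 4×1 + 0
Back-substitute:
1 = 9 − 2·4
1 = −2·13 + 3·9
1 = 3·1296 − 299·13
So 13·(-299) ≡ 1 (mod 1296), hence d ≡ -299 ≡ 997 (mod 1296).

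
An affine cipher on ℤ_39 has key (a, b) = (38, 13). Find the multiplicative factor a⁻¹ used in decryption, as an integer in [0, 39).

38

gcd(39, 38) by repeated division:
39 = 1·38 + 1
38 = 38·1 + 0
gcd = 1, so the inverse exists. Back-substitute:
1 = 39 − 38
Hence 38⁻¹ ≡ -1 ≡ 38 (mod 39).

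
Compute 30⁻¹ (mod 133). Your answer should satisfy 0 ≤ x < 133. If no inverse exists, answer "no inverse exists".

Extended Euclidean algorithm:
133 = 4*30 + 13
30 = 2*13 + 4
13 = 3*4 + 1
4 = 4*1 + 0
Since gcd(30, 133) = 1, back-substitute to write 1 as a combination:
1 = 13 − 3·4
1 = −3·30 + 7·13
1 = 7·133 − 31·30
Thus 30·(-31) ≡ 1 (mod 133); reducing, -31 mod 133 = 102.

102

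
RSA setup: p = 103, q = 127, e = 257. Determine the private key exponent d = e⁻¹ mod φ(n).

φ(n) = (p−1)(q−1) = 102·126 = 12852.
Need d with 257·d ≡ 1 (mod 12852). Apply the extended Euclidean algorithm:
12852 = 50·257 + 2
257 = 128·2 + 1
2 = 2·1 + 0
Back-substitute:
1 = 257 − 128·2
1 = −128·12852 + 6401·257
So 257·6401 ≡ 1 (mod 12852), hence d = 6401.

6401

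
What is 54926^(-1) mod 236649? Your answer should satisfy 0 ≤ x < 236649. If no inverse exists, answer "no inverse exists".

187364

Run Euclid on (236649, 54926):
236649 = 4·54926 + 16945
54926 = 3·16945 + 4091
16945 = 4·4091 + 581
4091 = 7·581 + 24
581 = 24·24 + 5
24 = 4·5 + 4
5 = 1·4 + 1
4 = 4·1 + 0
gcd = 1, so the inverse exists. Back-substitute:
1 = 5 − 4
1 = −24 + 5·5
1 = 5·581 − 121·24
1 = −121·4091 + 852·581
1 = 852·16945 − 3529·4091
1 = −3529·54926 + 11439·16945
1 = 11439·236649 − 49285·54926
Hence 54926⁻¹ ≡ -49285 ≡ 187364 (mod 236649).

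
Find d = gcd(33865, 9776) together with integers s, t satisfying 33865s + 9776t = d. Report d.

13

Apply Euclid's algorithm to 33865 and 9776:
33865 = 3*9776 + 4537
9776 = 2*4537 + 702
4537 = 6*702 + 325
702 = 2*325 + 52
325 = 6*52 + 13
52 = 4*13 + 0
gcd(33865, 9776) = 13.
Back-substituting:
13 = 325 − 6·52
13 = −6·702 + 13·325
13 = 13·4537 − 84·702
13 = −84·9776 + 181·4537
13 = 181·33865 − 627·9776
So 13 = (181)·33865 + (-627)·9776.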